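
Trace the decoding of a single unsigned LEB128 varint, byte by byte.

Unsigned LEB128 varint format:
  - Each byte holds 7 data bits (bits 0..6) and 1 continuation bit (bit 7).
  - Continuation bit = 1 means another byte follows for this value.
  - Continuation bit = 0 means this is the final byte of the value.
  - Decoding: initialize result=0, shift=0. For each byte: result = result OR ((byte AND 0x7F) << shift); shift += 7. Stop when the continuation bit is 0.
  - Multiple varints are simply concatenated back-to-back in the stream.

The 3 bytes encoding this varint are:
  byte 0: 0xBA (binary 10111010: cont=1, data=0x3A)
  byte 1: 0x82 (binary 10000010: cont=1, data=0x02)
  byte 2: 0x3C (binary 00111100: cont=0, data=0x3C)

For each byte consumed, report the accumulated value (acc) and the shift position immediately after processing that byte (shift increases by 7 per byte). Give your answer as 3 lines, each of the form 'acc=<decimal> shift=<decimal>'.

Answer: acc=58 shift=7
acc=314 shift=14
acc=983354 shift=21

Derivation:
byte 0=0xBA: payload=0x3A=58, contrib = 58<<0 = 58; acc -> 58, shift -> 7
byte 1=0x82: payload=0x02=2, contrib = 2<<7 = 256; acc -> 314, shift -> 14
byte 2=0x3C: payload=0x3C=60, contrib = 60<<14 = 983040; acc -> 983354, shift -> 21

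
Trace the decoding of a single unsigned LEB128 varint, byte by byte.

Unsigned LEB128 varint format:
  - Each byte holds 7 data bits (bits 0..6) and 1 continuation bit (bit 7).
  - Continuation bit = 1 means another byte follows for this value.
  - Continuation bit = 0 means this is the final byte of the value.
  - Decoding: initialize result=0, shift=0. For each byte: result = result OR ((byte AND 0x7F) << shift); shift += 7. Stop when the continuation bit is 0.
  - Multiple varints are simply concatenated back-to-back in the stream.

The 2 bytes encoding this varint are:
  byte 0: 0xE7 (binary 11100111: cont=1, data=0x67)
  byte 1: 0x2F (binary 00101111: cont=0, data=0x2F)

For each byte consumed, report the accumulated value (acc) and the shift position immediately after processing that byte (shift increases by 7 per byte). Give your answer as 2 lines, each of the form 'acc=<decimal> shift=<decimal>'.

Answer: acc=103 shift=7
acc=6119 shift=14

Derivation:
byte 0=0xE7: payload=0x67=103, contrib = 103<<0 = 103; acc -> 103, shift -> 7
byte 1=0x2F: payload=0x2F=47, contrib = 47<<7 = 6016; acc -> 6119, shift -> 14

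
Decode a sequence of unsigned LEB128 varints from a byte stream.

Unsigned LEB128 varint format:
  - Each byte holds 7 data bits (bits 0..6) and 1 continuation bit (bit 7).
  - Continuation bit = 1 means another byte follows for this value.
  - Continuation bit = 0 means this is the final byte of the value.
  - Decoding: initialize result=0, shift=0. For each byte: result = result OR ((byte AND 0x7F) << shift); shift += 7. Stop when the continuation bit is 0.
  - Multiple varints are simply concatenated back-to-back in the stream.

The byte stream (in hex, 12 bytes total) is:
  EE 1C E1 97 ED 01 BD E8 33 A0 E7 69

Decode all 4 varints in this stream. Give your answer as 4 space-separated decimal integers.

  byte[0]=0xEE cont=1 payload=0x6E=110: acc |= 110<<0 -> acc=110 shift=7
  byte[1]=0x1C cont=0 payload=0x1C=28: acc |= 28<<7 -> acc=3694 shift=14 [end]
Varint 1: bytes[0:2] = EE 1C -> value 3694 (2 byte(s))
  byte[2]=0xE1 cont=1 payload=0x61=97: acc |= 97<<0 -> acc=97 shift=7
  byte[3]=0x97 cont=1 payload=0x17=23: acc |= 23<<7 -> acc=3041 shift=14
  byte[4]=0xED cont=1 payload=0x6D=109: acc |= 109<<14 -> acc=1788897 shift=21
  byte[5]=0x01 cont=0 payload=0x01=1: acc |= 1<<21 -> acc=3886049 shift=28 [end]
Varint 2: bytes[2:6] = E1 97 ED 01 -> value 3886049 (4 byte(s))
  byte[6]=0xBD cont=1 payload=0x3D=61: acc |= 61<<0 -> acc=61 shift=7
  byte[7]=0xE8 cont=1 payload=0x68=104: acc |= 104<<7 -> acc=13373 shift=14
  byte[8]=0x33 cont=0 payload=0x33=51: acc |= 51<<14 -> acc=848957 shift=21 [end]
Varint 3: bytes[6:9] = BD E8 33 -> value 848957 (3 byte(s))
  byte[9]=0xA0 cont=1 payload=0x20=32: acc |= 32<<0 -> acc=32 shift=7
  byte[10]=0xE7 cont=1 payload=0x67=103: acc |= 103<<7 -> acc=13216 shift=14
  byte[11]=0x69 cont=0 payload=0x69=105: acc |= 105<<14 -> acc=1733536 shift=21 [end]
Varint 4: bytes[9:12] = A0 E7 69 -> value 1733536 (3 byte(s))

Answer: 3694 3886049 848957 1733536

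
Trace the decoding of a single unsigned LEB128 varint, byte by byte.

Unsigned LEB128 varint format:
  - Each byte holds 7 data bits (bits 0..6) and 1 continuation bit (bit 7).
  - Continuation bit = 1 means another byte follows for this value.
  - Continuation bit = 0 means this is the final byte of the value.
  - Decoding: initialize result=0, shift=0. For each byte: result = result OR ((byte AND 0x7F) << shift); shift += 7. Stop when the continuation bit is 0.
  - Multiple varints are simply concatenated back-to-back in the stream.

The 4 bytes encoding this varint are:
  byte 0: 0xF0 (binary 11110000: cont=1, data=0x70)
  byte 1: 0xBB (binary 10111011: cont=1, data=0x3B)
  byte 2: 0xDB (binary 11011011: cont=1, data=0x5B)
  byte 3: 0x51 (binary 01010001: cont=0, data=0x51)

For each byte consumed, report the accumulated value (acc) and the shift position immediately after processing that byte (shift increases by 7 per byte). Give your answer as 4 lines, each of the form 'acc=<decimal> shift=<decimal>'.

byte 0=0xF0: payload=0x70=112, contrib = 112<<0 = 112; acc -> 112, shift -> 7
byte 1=0xBB: payload=0x3B=59, contrib = 59<<7 = 7552; acc -> 7664, shift -> 14
byte 2=0xDB: payload=0x5B=91, contrib = 91<<14 = 1490944; acc -> 1498608, shift -> 21
byte 3=0x51: payload=0x51=81, contrib = 81<<21 = 169869312; acc -> 171367920, shift -> 28

Answer: acc=112 shift=7
acc=7664 shift=14
acc=1498608 shift=21
acc=171367920 shift=28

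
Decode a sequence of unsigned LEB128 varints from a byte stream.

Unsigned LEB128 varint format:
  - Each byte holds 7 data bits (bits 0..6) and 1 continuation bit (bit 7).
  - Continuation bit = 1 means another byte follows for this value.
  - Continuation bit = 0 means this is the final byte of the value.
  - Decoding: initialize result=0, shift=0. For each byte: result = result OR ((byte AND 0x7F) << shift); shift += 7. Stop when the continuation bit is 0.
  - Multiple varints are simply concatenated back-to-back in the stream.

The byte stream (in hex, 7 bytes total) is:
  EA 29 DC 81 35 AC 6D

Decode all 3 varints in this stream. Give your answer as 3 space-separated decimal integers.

  byte[0]=0xEA cont=1 payload=0x6A=106: acc |= 106<<0 -> acc=106 shift=7
  byte[1]=0x29 cont=0 payload=0x29=41: acc |= 41<<7 -> acc=5354 shift=14 [end]
Varint 1: bytes[0:2] = EA 29 -> value 5354 (2 byte(s))
  byte[2]=0xDC cont=1 payload=0x5C=92: acc |= 92<<0 -> acc=92 shift=7
  byte[3]=0x81 cont=1 payload=0x01=1: acc |= 1<<7 -> acc=220 shift=14
  byte[4]=0x35 cont=0 payload=0x35=53: acc |= 53<<14 -> acc=868572 shift=21 [end]
Varint 2: bytes[2:5] = DC 81 35 -> value 868572 (3 byte(s))
  byte[5]=0xAC cont=1 payload=0x2C=44: acc |= 44<<0 -> acc=44 shift=7
  byte[6]=0x6D cont=0 payload=0x6D=109: acc |= 109<<7 -> acc=13996 shift=14 [end]
Varint 3: bytes[5:7] = AC 6D -> value 13996 (2 byte(s))

Answer: 5354 868572 13996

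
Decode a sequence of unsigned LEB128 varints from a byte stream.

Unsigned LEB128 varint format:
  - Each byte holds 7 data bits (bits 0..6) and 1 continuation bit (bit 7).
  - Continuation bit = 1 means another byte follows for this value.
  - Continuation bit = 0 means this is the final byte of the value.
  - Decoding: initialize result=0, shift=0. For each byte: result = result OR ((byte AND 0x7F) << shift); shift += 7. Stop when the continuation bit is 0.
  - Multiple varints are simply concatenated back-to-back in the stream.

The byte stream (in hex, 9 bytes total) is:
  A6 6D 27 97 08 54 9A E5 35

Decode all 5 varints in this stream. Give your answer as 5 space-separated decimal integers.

  byte[0]=0xA6 cont=1 payload=0x26=38: acc |= 38<<0 -> acc=38 shift=7
  byte[1]=0x6D cont=0 payload=0x6D=109: acc |= 109<<7 -> acc=13990 shift=14 [end]
Varint 1: bytes[0:2] = A6 6D -> value 13990 (2 byte(s))
  byte[2]=0x27 cont=0 payload=0x27=39: acc |= 39<<0 -> acc=39 shift=7 [end]
Varint 2: bytes[2:3] = 27 -> value 39 (1 byte(s))
  byte[3]=0x97 cont=1 payload=0x17=23: acc |= 23<<0 -> acc=23 shift=7
  byte[4]=0x08 cont=0 payload=0x08=8: acc |= 8<<7 -> acc=1047 shift=14 [end]
Varint 3: bytes[3:5] = 97 08 -> value 1047 (2 byte(s))
  byte[5]=0x54 cont=0 payload=0x54=84: acc |= 84<<0 -> acc=84 shift=7 [end]
Varint 4: bytes[5:6] = 54 -> value 84 (1 byte(s))
  byte[6]=0x9A cont=1 payload=0x1A=26: acc |= 26<<0 -> acc=26 shift=7
  byte[7]=0xE5 cont=1 payload=0x65=101: acc |= 101<<7 -> acc=12954 shift=14
  byte[8]=0x35 cont=0 payload=0x35=53: acc |= 53<<14 -> acc=881306 shift=21 [end]
Varint 5: bytes[6:9] = 9A E5 35 -> value 881306 (3 byte(s))

Answer: 13990 39 1047 84 881306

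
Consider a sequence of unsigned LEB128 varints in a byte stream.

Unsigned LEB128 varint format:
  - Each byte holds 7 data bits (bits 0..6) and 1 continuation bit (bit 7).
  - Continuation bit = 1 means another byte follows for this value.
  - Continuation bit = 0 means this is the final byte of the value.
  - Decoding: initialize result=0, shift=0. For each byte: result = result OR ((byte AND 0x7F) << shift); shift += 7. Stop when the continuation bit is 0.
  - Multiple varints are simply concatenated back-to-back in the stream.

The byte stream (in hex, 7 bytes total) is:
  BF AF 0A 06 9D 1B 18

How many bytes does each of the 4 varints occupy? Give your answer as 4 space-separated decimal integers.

  byte[0]=0xBF cont=1 payload=0x3F=63: acc |= 63<<0 -> acc=63 shift=7
  byte[1]=0xAF cont=1 payload=0x2F=47: acc |= 47<<7 -> acc=6079 shift=14
  byte[2]=0x0A cont=0 payload=0x0A=10: acc |= 10<<14 -> acc=169919 shift=21 [end]
Varint 1: bytes[0:3] = BF AF 0A -> value 169919 (3 byte(s))
  byte[3]=0x06 cont=0 payload=0x06=6: acc |= 6<<0 -> acc=6 shift=7 [end]
Varint 2: bytes[3:4] = 06 -> value 6 (1 byte(s))
  byte[4]=0x9D cont=1 payload=0x1D=29: acc |= 29<<0 -> acc=29 shift=7
  byte[5]=0x1B cont=0 payload=0x1B=27: acc |= 27<<7 -> acc=3485 shift=14 [end]
Varint 3: bytes[4:6] = 9D 1B -> value 3485 (2 byte(s))
  byte[6]=0x18 cont=0 payload=0x18=24: acc |= 24<<0 -> acc=24 shift=7 [end]
Varint 4: bytes[6:7] = 18 -> value 24 (1 byte(s))

Answer: 3 1 2 1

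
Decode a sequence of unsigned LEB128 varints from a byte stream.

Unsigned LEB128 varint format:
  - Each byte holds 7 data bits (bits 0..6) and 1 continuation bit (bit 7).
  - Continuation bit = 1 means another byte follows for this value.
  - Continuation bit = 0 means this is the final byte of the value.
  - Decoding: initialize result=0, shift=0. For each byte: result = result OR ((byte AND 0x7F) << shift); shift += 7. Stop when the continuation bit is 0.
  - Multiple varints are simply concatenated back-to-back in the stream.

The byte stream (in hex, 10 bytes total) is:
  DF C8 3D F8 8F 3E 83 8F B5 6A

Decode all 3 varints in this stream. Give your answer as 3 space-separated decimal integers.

  byte[0]=0xDF cont=1 payload=0x5F=95: acc |= 95<<0 -> acc=95 shift=7
  byte[1]=0xC8 cont=1 payload=0x48=72: acc |= 72<<7 -> acc=9311 shift=14
  byte[2]=0x3D cont=0 payload=0x3D=61: acc |= 61<<14 -> acc=1008735 shift=21 [end]
Varint 1: bytes[0:3] = DF C8 3D -> value 1008735 (3 byte(s))
  byte[3]=0xF8 cont=1 payload=0x78=120: acc |= 120<<0 -> acc=120 shift=7
  byte[4]=0x8F cont=1 payload=0x0F=15: acc |= 15<<7 -> acc=2040 shift=14
  byte[5]=0x3E cont=0 payload=0x3E=62: acc |= 62<<14 -> acc=1017848 shift=21 [end]
Varint 2: bytes[3:6] = F8 8F 3E -> value 1017848 (3 byte(s))
  byte[6]=0x83 cont=1 payload=0x03=3: acc |= 3<<0 -> acc=3 shift=7
  byte[7]=0x8F cont=1 payload=0x0F=15: acc |= 15<<7 -> acc=1923 shift=14
  byte[8]=0xB5 cont=1 payload=0x35=53: acc |= 53<<14 -> acc=870275 shift=21
  byte[9]=0x6A cont=0 payload=0x6A=106: acc |= 106<<21 -> acc=223168387 shift=28 [end]
Varint 3: bytes[6:10] = 83 8F B5 6A -> value 223168387 (4 byte(s))

Answer: 1008735 1017848 223168387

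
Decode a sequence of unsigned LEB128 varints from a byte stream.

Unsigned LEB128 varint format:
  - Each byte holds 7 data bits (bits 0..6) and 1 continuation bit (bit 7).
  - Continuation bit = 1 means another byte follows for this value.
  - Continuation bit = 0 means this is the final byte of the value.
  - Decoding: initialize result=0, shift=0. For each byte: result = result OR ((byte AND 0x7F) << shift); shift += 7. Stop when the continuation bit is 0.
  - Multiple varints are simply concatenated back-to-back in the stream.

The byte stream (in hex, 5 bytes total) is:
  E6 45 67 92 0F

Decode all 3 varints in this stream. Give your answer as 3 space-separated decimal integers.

Answer: 8934 103 1938

Derivation:
  byte[0]=0xE6 cont=1 payload=0x66=102: acc |= 102<<0 -> acc=102 shift=7
  byte[1]=0x45 cont=0 payload=0x45=69: acc |= 69<<7 -> acc=8934 shift=14 [end]
Varint 1: bytes[0:2] = E6 45 -> value 8934 (2 byte(s))
  byte[2]=0x67 cont=0 payload=0x67=103: acc |= 103<<0 -> acc=103 shift=7 [end]
Varint 2: bytes[2:3] = 67 -> value 103 (1 byte(s))
  byte[3]=0x92 cont=1 payload=0x12=18: acc |= 18<<0 -> acc=18 shift=7
  byte[4]=0x0F cont=0 payload=0x0F=15: acc |= 15<<7 -> acc=1938 shift=14 [end]
Varint 3: bytes[3:5] = 92 0F -> value 1938 (2 byte(s))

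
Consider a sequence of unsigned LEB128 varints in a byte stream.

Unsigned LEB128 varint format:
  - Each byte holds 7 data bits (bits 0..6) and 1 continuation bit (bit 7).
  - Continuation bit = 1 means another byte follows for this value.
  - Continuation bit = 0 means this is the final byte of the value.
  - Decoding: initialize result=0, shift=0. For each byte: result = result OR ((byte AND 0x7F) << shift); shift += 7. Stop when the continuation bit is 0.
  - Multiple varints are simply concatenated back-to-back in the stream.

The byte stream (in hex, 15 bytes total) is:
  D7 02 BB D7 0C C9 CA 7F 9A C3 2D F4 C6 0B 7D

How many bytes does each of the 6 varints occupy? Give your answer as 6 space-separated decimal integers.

Answer: 2 3 3 3 3 1

Derivation:
  byte[0]=0xD7 cont=1 payload=0x57=87: acc |= 87<<0 -> acc=87 shift=7
  byte[1]=0x02 cont=0 payload=0x02=2: acc |= 2<<7 -> acc=343 shift=14 [end]
Varint 1: bytes[0:2] = D7 02 -> value 343 (2 byte(s))
  byte[2]=0xBB cont=1 payload=0x3B=59: acc |= 59<<0 -> acc=59 shift=7
  byte[3]=0xD7 cont=1 payload=0x57=87: acc |= 87<<7 -> acc=11195 shift=14
  byte[4]=0x0C cont=0 payload=0x0C=12: acc |= 12<<14 -> acc=207803 shift=21 [end]
Varint 2: bytes[2:5] = BB D7 0C -> value 207803 (3 byte(s))
  byte[5]=0xC9 cont=1 payload=0x49=73: acc |= 73<<0 -> acc=73 shift=7
  byte[6]=0xCA cont=1 payload=0x4A=74: acc |= 74<<7 -> acc=9545 shift=14
  byte[7]=0x7F cont=0 payload=0x7F=127: acc |= 127<<14 -> acc=2090313 shift=21 [end]
Varint 3: bytes[5:8] = C9 CA 7F -> value 2090313 (3 byte(s))
  byte[8]=0x9A cont=1 payload=0x1A=26: acc |= 26<<0 -> acc=26 shift=7
  byte[9]=0xC3 cont=1 payload=0x43=67: acc |= 67<<7 -> acc=8602 shift=14
  byte[10]=0x2D cont=0 payload=0x2D=45: acc |= 45<<14 -> acc=745882 shift=21 [end]
Varint 4: bytes[8:11] = 9A C3 2D -> value 745882 (3 byte(s))
  byte[11]=0xF4 cont=1 payload=0x74=116: acc |= 116<<0 -> acc=116 shift=7
  byte[12]=0xC6 cont=1 payload=0x46=70: acc |= 70<<7 -> acc=9076 shift=14
  byte[13]=0x0B cont=0 payload=0x0B=11: acc |= 11<<14 -> acc=189300 shift=21 [end]
Varint 5: bytes[11:14] = F4 C6 0B -> value 189300 (3 byte(s))
  byte[14]=0x7D cont=0 payload=0x7D=125: acc |= 125<<0 -> acc=125 shift=7 [end]
Varint 6: bytes[14:15] = 7D -> value 125 (1 byte(s))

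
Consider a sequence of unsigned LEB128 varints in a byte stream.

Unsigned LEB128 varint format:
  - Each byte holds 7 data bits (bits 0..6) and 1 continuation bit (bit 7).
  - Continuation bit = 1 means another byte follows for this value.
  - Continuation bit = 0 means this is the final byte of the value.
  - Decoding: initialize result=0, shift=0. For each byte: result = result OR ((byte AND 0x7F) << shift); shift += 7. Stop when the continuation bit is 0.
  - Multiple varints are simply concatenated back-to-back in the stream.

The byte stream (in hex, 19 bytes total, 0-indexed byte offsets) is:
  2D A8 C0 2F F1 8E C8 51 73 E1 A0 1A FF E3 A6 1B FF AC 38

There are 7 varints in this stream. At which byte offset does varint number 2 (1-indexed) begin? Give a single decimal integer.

  byte[0]=0x2D cont=0 payload=0x2D=45: acc |= 45<<0 -> acc=45 shift=7 [end]
Varint 1: bytes[0:1] = 2D -> value 45 (1 byte(s))
  byte[1]=0xA8 cont=1 payload=0x28=40: acc |= 40<<0 -> acc=40 shift=7
  byte[2]=0xC0 cont=1 payload=0x40=64: acc |= 64<<7 -> acc=8232 shift=14
  byte[3]=0x2F cont=0 payload=0x2F=47: acc |= 47<<14 -> acc=778280 shift=21 [end]
Varint 2: bytes[1:4] = A8 C0 2F -> value 778280 (3 byte(s))
  byte[4]=0xF1 cont=1 payload=0x71=113: acc |= 113<<0 -> acc=113 shift=7
  byte[5]=0x8E cont=1 payload=0x0E=14: acc |= 14<<7 -> acc=1905 shift=14
  byte[6]=0xC8 cont=1 payload=0x48=72: acc |= 72<<14 -> acc=1181553 shift=21
  byte[7]=0x51 cont=0 payload=0x51=81: acc |= 81<<21 -> acc=171050865 shift=28 [end]
Varint 3: bytes[4:8] = F1 8E C8 51 -> value 171050865 (4 byte(s))
  byte[8]=0x73 cont=0 payload=0x73=115: acc |= 115<<0 -> acc=115 shift=7 [end]
Varint 4: bytes[8:9] = 73 -> value 115 (1 byte(s))
  byte[9]=0xE1 cont=1 payload=0x61=97: acc |= 97<<0 -> acc=97 shift=7
  byte[10]=0xA0 cont=1 payload=0x20=32: acc |= 32<<7 -> acc=4193 shift=14
  byte[11]=0x1A cont=0 payload=0x1A=26: acc |= 26<<14 -> acc=430177 shift=21 [end]
Varint 5: bytes[9:12] = E1 A0 1A -> value 430177 (3 byte(s))
  byte[12]=0xFF cont=1 payload=0x7F=127: acc |= 127<<0 -> acc=127 shift=7
  byte[13]=0xE3 cont=1 payload=0x63=99: acc |= 99<<7 -> acc=12799 shift=14
  byte[14]=0xA6 cont=1 payload=0x26=38: acc |= 38<<14 -> acc=635391 shift=21
  byte[15]=0x1B cont=0 payload=0x1B=27: acc |= 27<<21 -> acc=57258495 shift=28 [end]
Varint 6: bytes[12:16] = FF E3 A6 1B -> value 57258495 (4 byte(s))
  byte[16]=0xFF cont=1 payload=0x7F=127: acc |= 127<<0 -> acc=127 shift=7
  byte[17]=0xAC cont=1 payload=0x2C=44: acc |= 44<<7 -> acc=5759 shift=14
  byte[18]=0x38 cont=0 payload=0x38=56: acc |= 56<<14 -> acc=923263 shift=21 [end]
Varint 7: bytes[16:19] = FF AC 38 -> value 923263 (3 byte(s))

Answer: 1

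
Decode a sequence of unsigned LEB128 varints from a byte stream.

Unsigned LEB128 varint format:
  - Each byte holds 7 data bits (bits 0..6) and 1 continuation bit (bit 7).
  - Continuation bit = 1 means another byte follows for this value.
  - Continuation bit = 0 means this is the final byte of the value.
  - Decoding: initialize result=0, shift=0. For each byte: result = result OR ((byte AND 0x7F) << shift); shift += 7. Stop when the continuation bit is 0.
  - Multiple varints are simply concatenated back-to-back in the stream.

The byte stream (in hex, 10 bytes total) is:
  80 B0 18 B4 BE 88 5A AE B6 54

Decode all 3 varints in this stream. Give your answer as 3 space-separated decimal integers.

Answer: 399360 188882740 1383214

Derivation:
  byte[0]=0x80 cont=1 payload=0x00=0: acc |= 0<<0 -> acc=0 shift=7
  byte[1]=0xB0 cont=1 payload=0x30=48: acc |= 48<<7 -> acc=6144 shift=14
  byte[2]=0x18 cont=0 payload=0x18=24: acc |= 24<<14 -> acc=399360 shift=21 [end]
Varint 1: bytes[0:3] = 80 B0 18 -> value 399360 (3 byte(s))
  byte[3]=0xB4 cont=1 payload=0x34=52: acc |= 52<<0 -> acc=52 shift=7
  byte[4]=0xBE cont=1 payload=0x3E=62: acc |= 62<<7 -> acc=7988 shift=14
  byte[5]=0x88 cont=1 payload=0x08=8: acc |= 8<<14 -> acc=139060 shift=21
  byte[6]=0x5A cont=0 payload=0x5A=90: acc |= 90<<21 -> acc=188882740 shift=28 [end]
Varint 2: bytes[3:7] = B4 BE 88 5A -> value 188882740 (4 byte(s))
  byte[7]=0xAE cont=1 payload=0x2E=46: acc |= 46<<0 -> acc=46 shift=7
  byte[8]=0xB6 cont=1 payload=0x36=54: acc |= 54<<7 -> acc=6958 shift=14
  byte[9]=0x54 cont=0 payload=0x54=84: acc |= 84<<14 -> acc=1383214 shift=21 [end]
Varint 3: bytes[7:10] = AE B6 54 -> value 1383214 (3 byte(s))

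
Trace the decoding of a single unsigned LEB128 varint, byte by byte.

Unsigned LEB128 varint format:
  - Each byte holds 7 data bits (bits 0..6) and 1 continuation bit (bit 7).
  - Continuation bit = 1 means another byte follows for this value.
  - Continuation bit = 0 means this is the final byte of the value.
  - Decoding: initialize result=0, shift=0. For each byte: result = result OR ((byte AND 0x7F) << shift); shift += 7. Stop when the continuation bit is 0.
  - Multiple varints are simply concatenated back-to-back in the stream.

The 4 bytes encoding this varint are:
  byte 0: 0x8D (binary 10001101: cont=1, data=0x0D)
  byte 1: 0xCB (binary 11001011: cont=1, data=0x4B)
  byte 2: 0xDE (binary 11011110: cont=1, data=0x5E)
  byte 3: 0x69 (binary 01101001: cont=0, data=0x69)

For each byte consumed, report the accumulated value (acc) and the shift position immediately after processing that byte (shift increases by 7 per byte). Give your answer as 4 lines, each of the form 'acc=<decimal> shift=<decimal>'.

byte 0=0x8D: payload=0x0D=13, contrib = 13<<0 = 13; acc -> 13, shift -> 7
byte 1=0xCB: payload=0x4B=75, contrib = 75<<7 = 9600; acc -> 9613, shift -> 14
byte 2=0xDE: payload=0x5E=94, contrib = 94<<14 = 1540096; acc -> 1549709, shift -> 21
byte 3=0x69: payload=0x69=105, contrib = 105<<21 = 220200960; acc -> 221750669, shift -> 28

Answer: acc=13 shift=7
acc=9613 shift=14
acc=1549709 shift=21
acc=221750669 shift=28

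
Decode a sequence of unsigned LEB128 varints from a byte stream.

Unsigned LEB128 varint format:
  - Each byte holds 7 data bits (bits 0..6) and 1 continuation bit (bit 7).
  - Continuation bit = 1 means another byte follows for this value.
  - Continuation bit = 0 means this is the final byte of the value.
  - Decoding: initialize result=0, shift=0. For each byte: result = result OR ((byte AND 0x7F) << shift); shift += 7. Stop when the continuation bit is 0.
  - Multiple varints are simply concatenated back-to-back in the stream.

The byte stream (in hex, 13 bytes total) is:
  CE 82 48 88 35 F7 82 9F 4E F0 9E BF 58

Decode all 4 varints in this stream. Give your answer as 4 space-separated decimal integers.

  byte[0]=0xCE cont=1 payload=0x4E=78: acc |= 78<<0 -> acc=78 shift=7
  byte[1]=0x82 cont=1 payload=0x02=2: acc |= 2<<7 -> acc=334 shift=14
  byte[2]=0x48 cont=0 payload=0x48=72: acc |= 72<<14 -> acc=1179982 shift=21 [end]
Varint 1: bytes[0:3] = CE 82 48 -> value 1179982 (3 byte(s))
  byte[3]=0x88 cont=1 payload=0x08=8: acc |= 8<<0 -> acc=8 shift=7
  byte[4]=0x35 cont=0 payload=0x35=53: acc |= 53<<7 -> acc=6792 shift=14 [end]
Varint 2: bytes[3:5] = 88 35 -> value 6792 (2 byte(s))
  byte[5]=0xF7 cont=1 payload=0x77=119: acc |= 119<<0 -> acc=119 shift=7
  byte[6]=0x82 cont=1 payload=0x02=2: acc |= 2<<7 -> acc=375 shift=14
  byte[7]=0x9F cont=1 payload=0x1F=31: acc |= 31<<14 -> acc=508279 shift=21
  byte[8]=0x4E cont=0 payload=0x4E=78: acc |= 78<<21 -> acc=164086135 shift=28 [end]
Varint 3: bytes[5:9] = F7 82 9F 4E -> value 164086135 (4 byte(s))
  byte[9]=0xF0 cont=1 payload=0x70=112: acc |= 112<<0 -> acc=112 shift=7
  byte[10]=0x9E cont=1 payload=0x1E=30: acc |= 30<<7 -> acc=3952 shift=14
  byte[11]=0xBF cont=1 payload=0x3F=63: acc |= 63<<14 -> acc=1036144 shift=21
  byte[12]=0x58 cont=0 payload=0x58=88: acc |= 88<<21 -> acc=185585520 shift=28 [end]
Varint 4: bytes[9:13] = F0 9E BF 58 -> value 185585520 (4 byte(s))

Answer: 1179982 6792 164086135 185585520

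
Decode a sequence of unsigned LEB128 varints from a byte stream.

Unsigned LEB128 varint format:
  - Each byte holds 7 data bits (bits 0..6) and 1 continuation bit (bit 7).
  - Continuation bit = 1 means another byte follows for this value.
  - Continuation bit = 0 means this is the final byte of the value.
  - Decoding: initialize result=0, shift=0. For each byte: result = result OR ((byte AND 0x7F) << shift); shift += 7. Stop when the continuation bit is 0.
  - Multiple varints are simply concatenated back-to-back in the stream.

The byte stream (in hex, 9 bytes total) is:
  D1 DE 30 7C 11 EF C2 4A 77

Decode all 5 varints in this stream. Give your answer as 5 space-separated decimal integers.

  byte[0]=0xD1 cont=1 payload=0x51=81: acc |= 81<<0 -> acc=81 shift=7
  byte[1]=0xDE cont=1 payload=0x5E=94: acc |= 94<<7 -> acc=12113 shift=14
  byte[2]=0x30 cont=0 payload=0x30=48: acc |= 48<<14 -> acc=798545 shift=21 [end]
Varint 1: bytes[0:3] = D1 DE 30 -> value 798545 (3 byte(s))
  byte[3]=0x7C cont=0 payload=0x7C=124: acc |= 124<<0 -> acc=124 shift=7 [end]
Varint 2: bytes[3:4] = 7C -> value 124 (1 byte(s))
  byte[4]=0x11 cont=0 payload=0x11=17: acc |= 17<<0 -> acc=17 shift=7 [end]
Varint 3: bytes[4:5] = 11 -> value 17 (1 byte(s))
  byte[5]=0xEF cont=1 payload=0x6F=111: acc |= 111<<0 -> acc=111 shift=7
  byte[6]=0xC2 cont=1 payload=0x42=66: acc |= 66<<7 -> acc=8559 shift=14
  byte[7]=0x4A cont=0 payload=0x4A=74: acc |= 74<<14 -> acc=1220975 shift=21 [end]
Varint 4: bytes[5:8] = EF C2 4A -> value 1220975 (3 byte(s))
  byte[8]=0x77 cont=0 payload=0x77=119: acc |= 119<<0 -> acc=119 shift=7 [end]
Varint 5: bytes[8:9] = 77 -> value 119 (1 byte(s))

Answer: 798545 124 17 1220975 119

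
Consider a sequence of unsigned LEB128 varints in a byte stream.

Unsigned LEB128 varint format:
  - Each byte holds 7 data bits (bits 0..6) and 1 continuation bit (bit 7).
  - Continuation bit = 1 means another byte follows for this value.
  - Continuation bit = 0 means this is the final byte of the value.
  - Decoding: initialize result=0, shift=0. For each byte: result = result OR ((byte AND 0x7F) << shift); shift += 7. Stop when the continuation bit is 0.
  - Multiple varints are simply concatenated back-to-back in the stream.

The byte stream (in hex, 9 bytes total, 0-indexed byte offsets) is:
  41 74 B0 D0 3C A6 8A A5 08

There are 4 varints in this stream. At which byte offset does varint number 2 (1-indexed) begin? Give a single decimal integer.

Answer: 1

Derivation:
  byte[0]=0x41 cont=0 payload=0x41=65: acc |= 65<<0 -> acc=65 shift=7 [end]
Varint 1: bytes[0:1] = 41 -> value 65 (1 byte(s))
  byte[1]=0x74 cont=0 payload=0x74=116: acc |= 116<<0 -> acc=116 shift=7 [end]
Varint 2: bytes[1:2] = 74 -> value 116 (1 byte(s))
  byte[2]=0xB0 cont=1 payload=0x30=48: acc |= 48<<0 -> acc=48 shift=7
  byte[3]=0xD0 cont=1 payload=0x50=80: acc |= 80<<7 -> acc=10288 shift=14
  byte[4]=0x3C cont=0 payload=0x3C=60: acc |= 60<<14 -> acc=993328 shift=21 [end]
Varint 3: bytes[2:5] = B0 D0 3C -> value 993328 (3 byte(s))
  byte[5]=0xA6 cont=1 payload=0x26=38: acc |= 38<<0 -> acc=38 shift=7
  byte[6]=0x8A cont=1 payload=0x0A=10: acc |= 10<<7 -> acc=1318 shift=14
  byte[7]=0xA5 cont=1 payload=0x25=37: acc |= 37<<14 -> acc=607526 shift=21
  byte[8]=0x08 cont=0 payload=0x08=8: acc |= 8<<21 -> acc=17384742 shift=28 [end]
Varint 4: bytes[5:9] = A6 8A A5 08 -> value 17384742 (4 byte(s))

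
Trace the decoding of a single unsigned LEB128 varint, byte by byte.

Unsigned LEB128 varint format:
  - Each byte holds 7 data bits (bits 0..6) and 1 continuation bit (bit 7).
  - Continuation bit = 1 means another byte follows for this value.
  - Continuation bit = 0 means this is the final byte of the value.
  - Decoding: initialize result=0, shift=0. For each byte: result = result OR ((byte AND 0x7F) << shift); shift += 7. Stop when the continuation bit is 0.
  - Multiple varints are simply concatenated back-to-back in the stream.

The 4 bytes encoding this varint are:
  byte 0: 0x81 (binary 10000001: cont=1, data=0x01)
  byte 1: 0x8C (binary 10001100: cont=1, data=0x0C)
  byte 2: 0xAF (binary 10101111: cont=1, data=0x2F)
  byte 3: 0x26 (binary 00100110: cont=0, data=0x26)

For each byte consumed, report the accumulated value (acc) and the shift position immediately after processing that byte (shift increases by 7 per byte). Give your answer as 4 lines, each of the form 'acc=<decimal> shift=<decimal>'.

byte 0=0x81: payload=0x01=1, contrib = 1<<0 = 1; acc -> 1, shift -> 7
byte 1=0x8C: payload=0x0C=12, contrib = 12<<7 = 1536; acc -> 1537, shift -> 14
byte 2=0xAF: payload=0x2F=47, contrib = 47<<14 = 770048; acc -> 771585, shift -> 21
byte 3=0x26: payload=0x26=38, contrib = 38<<21 = 79691776; acc -> 80463361, shift -> 28

Answer: acc=1 shift=7
acc=1537 shift=14
acc=771585 shift=21
acc=80463361 shift=28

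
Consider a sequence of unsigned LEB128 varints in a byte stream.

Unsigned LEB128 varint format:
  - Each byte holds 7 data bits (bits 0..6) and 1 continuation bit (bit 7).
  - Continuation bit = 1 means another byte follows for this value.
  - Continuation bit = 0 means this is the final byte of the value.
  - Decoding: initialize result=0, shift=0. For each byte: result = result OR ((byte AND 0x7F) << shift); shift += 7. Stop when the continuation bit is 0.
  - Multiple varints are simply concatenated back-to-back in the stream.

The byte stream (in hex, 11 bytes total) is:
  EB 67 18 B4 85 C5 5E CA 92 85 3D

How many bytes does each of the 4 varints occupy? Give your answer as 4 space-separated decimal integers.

  byte[0]=0xEB cont=1 payload=0x6B=107: acc |= 107<<0 -> acc=107 shift=7
  byte[1]=0x67 cont=0 payload=0x67=103: acc |= 103<<7 -> acc=13291 shift=14 [end]
Varint 1: bytes[0:2] = EB 67 -> value 13291 (2 byte(s))
  byte[2]=0x18 cont=0 payload=0x18=24: acc |= 24<<0 -> acc=24 shift=7 [end]
Varint 2: bytes[2:3] = 18 -> value 24 (1 byte(s))
  byte[3]=0xB4 cont=1 payload=0x34=52: acc |= 52<<0 -> acc=52 shift=7
  byte[4]=0x85 cont=1 payload=0x05=5: acc |= 5<<7 -> acc=692 shift=14
  byte[5]=0xC5 cont=1 payload=0x45=69: acc |= 69<<14 -> acc=1131188 shift=21
  byte[6]=0x5E cont=0 payload=0x5E=94: acc |= 94<<21 -> acc=198263476 shift=28 [end]
Varint 3: bytes[3:7] = B4 85 C5 5E -> value 198263476 (4 byte(s))
  byte[7]=0xCA cont=1 payload=0x4A=74: acc |= 74<<0 -> acc=74 shift=7
  byte[8]=0x92 cont=1 payload=0x12=18: acc |= 18<<7 -> acc=2378 shift=14
  byte[9]=0x85 cont=1 payload=0x05=5: acc |= 5<<14 -> acc=84298 shift=21
  byte[10]=0x3D cont=0 payload=0x3D=61: acc |= 61<<21 -> acc=128010570 shift=28 [end]
Varint 4: bytes[7:11] = CA 92 85 3D -> value 128010570 (4 byte(s))

Answer: 2 1 4 4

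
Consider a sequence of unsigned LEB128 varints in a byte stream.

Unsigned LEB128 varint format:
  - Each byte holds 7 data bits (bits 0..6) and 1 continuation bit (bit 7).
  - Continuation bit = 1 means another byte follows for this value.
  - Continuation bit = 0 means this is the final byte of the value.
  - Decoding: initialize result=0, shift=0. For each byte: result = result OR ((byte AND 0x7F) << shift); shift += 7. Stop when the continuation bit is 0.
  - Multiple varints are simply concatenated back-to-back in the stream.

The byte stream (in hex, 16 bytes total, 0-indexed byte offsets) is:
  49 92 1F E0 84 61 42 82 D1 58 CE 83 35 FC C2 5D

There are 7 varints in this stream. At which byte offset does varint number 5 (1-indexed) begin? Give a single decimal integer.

  byte[0]=0x49 cont=0 payload=0x49=73: acc |= 73<<0 -> acc=73 shift=7 [end]
Varint 1: bytes[0:1] = 49 -> value 73 (1 byte(s))
  byte[1]=0x92 cont=1 payload=0x12=18: acc |= 18<<0 -> acc=18 shift=7
  byte[2]=0x1F cont=0 payload=0x1F=31: acc |= 31<<7 -> acc=3986 shift=14 [end]
Varint 2: bytes[1:3] = 92 1F -> value 3986 (2 byte(s))
  byte[3]=0xE0 cont=1 payload=0x60=96: acc |= 96<<0 -> acc=96 shift=7
  byte[4]=0x84 cont=1 payload=0x04=4: acc |= 4<<7 -> acc=608 shift=14
  byte[5]=0x61 cont=0 payload=0x61=97: acc |= 97<<14 -> acc=1589856 shift=21 [end]
Varint 3: bytes[3:6] = E0 84 61 -> value 1589856 (3 byte(s))
  byte[6]=0x42 cont=0 payload=0x42=66: acc |= 66<<0 -> acc=66 shift=7 [end]
Varint 4: bytes[6:7] = 42 -> value 66 (1 byte(s))
  byte[7]=0x82 cont=1 payload=0x02=2: acc |= 2<<0 -> acc=2 shift=7
  byte[8]=0xD1 cont=1 payload=0x51=81: acc |= 81<<7 -> acc=10370 shift=14
  byte[9]=0x58 cont=0 payload=0x58=88: acc |= 88<<14 -> acc=1452162 shift=21 [end]
Varint 5: bytes[7:10] = 82 D1 58 -> value 1452162 (3 byte(s))
  byte[10]=0xCE cont=1 payload=0x4E=78: acc |= 78<<0 -> acc=78 shift=7
  byte[11]=0x83 cont=1 payload=0x03=3: acc |= 3<<7 -> acc=462 shift=14
  byte[12]=0x35 cont=0 payload=0x35=53: acc |= 53<<14 -> acc=868814 shift=21 [end]
Varint 6: bytes[10:13] = CE 83 35 -> value 868814 (3 byte(s))
  byte[13]=0xFC cont=1 payload=0x7C=124: acc |= 124<<0 -> acc=124 shift=7
  byte[14]=0xC2 cont=1 payload=0x42=66: acc |= 66<<7 -> acc=8572 shift=14
  byte[15]=0x5D cont=0 payload=0x5D=93: acc |= 93<<14 -> acc=1532284 shift=21 [end]
Varint 7: bytes[13:16] = FC C2 5D -> value 1532284 (3 byte(s))

Answer: 7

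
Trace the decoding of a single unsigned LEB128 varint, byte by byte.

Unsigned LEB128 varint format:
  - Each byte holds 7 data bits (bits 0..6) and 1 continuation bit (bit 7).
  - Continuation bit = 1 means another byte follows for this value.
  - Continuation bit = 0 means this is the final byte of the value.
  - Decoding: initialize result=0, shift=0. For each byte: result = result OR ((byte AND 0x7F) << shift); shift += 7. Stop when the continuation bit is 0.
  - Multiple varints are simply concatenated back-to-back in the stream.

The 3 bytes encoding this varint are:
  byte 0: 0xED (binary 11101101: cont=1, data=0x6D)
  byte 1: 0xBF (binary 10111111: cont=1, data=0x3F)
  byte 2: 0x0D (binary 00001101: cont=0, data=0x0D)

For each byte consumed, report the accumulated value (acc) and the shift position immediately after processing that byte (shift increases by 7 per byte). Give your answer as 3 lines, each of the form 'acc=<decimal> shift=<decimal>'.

Answer: acc=109 shift=7
acc=8173 shift=14
acc=221165 shift=21

Derivation:
byte 0=0xED: payload=0x6D=109, contrib = 109<<0 = 109; acc -> 109, shift -> 7
byte 1=0xBF: payload=0x3F=63, contrib = 63<<7 = 8064; acc -> 8173, shift -> 14
byte 2=0x0D: payload=0x0D=13, contrib = 13<<14 = 212992; acc -> 221165, shift -> 21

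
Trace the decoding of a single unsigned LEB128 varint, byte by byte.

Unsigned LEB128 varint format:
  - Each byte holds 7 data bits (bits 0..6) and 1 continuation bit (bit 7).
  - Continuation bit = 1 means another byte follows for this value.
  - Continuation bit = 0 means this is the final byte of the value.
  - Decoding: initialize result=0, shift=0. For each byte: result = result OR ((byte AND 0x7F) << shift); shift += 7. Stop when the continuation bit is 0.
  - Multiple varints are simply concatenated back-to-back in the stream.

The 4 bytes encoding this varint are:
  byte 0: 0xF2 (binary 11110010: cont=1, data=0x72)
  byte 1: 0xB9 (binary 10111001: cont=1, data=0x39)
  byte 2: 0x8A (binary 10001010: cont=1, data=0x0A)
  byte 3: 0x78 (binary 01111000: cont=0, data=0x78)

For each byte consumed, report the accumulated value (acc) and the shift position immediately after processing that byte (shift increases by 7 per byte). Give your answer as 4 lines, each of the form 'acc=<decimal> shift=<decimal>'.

Answer: acc=114 shift=7
acc=7410 shift=14
acc=171250 shift=21
acc=251829490 shift=28

Derivation:
byte 0=0xF2: payload=0x72=114, contrib = 114<<0 = 114; acc -> 114, shift -> 7
byte 1=0xB9: payload=0x39=57, contrib = 57<<7 = 7296; acc -> 7410, shift -> 14
byte 2=0x8A: payload=0x0A=10, contrib = 10<<14 = 163840; acc -> 171250, shift -> 21
byte 3=0x78: payload=0x78=120, contrib = 120<<21 = 251658240; acc -> 251829490, shift -> 28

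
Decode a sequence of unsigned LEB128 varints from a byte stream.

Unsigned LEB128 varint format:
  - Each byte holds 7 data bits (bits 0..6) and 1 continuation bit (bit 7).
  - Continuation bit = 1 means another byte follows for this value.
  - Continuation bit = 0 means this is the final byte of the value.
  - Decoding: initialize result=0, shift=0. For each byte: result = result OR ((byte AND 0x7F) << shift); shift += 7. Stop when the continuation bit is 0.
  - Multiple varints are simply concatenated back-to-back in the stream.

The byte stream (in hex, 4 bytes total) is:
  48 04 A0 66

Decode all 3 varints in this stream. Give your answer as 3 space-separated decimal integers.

  byte[0]=0x48 cont=0 payload=0x48=72: acc |= 72<<0 -> acc=72 shift=7 [end]
Varint 1: bytes[0:1] = 48 -> value 72 (1 byte(s))
  byte[1]=0x04 cont=0 payload=0x04=4: acc |= 4<<0 -> acc=4 shift=7 [end]
Varint 2: bytes[1:2] = 04 -> value 4 (1 byte(s))
  byte[2]=0xA0 cont=1 payload=0x20=32: acc |= 32<<0 -> acc=32 shift=7
  byte[3]=0x66 cont=0 payload=0x66=102: acc |= 102<<7 -> acc=13088 shift=14 [end]
Varint 3: bytes[2:4] = A0 66 -> value 13088 (2 byte(s))

Answer: 72 4 13088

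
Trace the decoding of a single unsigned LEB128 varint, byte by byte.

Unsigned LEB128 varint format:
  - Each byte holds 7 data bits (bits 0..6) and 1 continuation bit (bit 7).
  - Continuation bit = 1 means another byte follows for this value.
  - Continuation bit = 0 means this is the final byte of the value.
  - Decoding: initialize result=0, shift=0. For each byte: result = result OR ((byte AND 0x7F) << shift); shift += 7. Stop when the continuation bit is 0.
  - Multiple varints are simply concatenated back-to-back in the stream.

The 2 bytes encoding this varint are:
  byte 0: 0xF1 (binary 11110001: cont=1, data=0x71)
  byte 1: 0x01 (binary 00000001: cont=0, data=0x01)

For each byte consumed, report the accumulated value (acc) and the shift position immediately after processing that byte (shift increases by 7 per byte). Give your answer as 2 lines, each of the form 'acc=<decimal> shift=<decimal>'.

Answer: acc=113 shift=7
acc=241 shift=14

Derivation:
byte 0=0xF1: payload=0x71=113, contrib = 113<<0 = 113; acc -> 113, shift -> 7
byte 1=0x01: payload=0x01=1, contrib = 1<<7 = 128; acc -> 241, shift -> 14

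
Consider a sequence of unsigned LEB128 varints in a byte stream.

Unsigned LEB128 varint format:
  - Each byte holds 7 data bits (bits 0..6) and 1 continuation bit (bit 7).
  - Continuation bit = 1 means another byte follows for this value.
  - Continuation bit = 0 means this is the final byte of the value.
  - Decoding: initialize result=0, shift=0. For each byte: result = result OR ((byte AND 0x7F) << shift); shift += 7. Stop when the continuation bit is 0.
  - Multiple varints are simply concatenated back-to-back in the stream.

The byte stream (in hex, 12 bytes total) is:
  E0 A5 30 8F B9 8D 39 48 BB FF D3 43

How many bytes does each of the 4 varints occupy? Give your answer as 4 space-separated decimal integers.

  byte[0]=0xE0 cont=1 payload=0x60=96: acc |= 96<<0 -> acc=96 shift=7
  byte[1]=0xA5 cont=1 payload=0x25=37: acc |= 37<<7 -> acc=4832 shift=14
  byte[2]=0x30 cont=0 payload=0x30=48: acc |= 48<<14 -> acc=791264 shift=21 [end]
Varint 1: bytes[0:3] = E0 A5 30 -> value 791264 (3 byte(s))
  byte[3]=0x8F cont=1 payload=0x0F=15: acc |= 15<<0 -> acc=15 shift=7
  byte[4]=0xB9 cont=1 payload=0x39=57: acc |= 57<<7 -> acc=7311 shift=14
  byte[5]=0x8D cont=1 payload=0x0D=13: acc |= 13<<14 -> acc=220303 shift=21
  byte[6]=0x39 cont=0 payload=0x39=57: acc |= 57<<21 -> acc=119757967 shift=28 [end]
Varint 2: bytes[3:7] = 8F B9 8D 39 -> value 119757967 (4 byte(s))
  byte[7]=0x48 cont=0 payload=0x48=72: acc |= 72<<0 -> acc=72 shift=7 [end]
Varint 3: bytes[7:8] = 48 -> value 72 (1 byte(s))
  byte[8]=0xBB cont=1 payload=0x3B=59: acc |= 59<<0 -> acc=59 shift=7
  byte[9]=0xFF cont=1 payload=0x7F=127: acc |= 127<<7 -> acc=16315 shift=14
  byte[10]=0xD3 cont=1 payload=0x53=83: acc |= 83<<14 -> acc=1376187 shift=21
  byte[11]=0x43 cont=0 payload=0x43=67: acc |= 67<<21 -> acc=141885371 shift=28 [end]
Varint 4: bytes[8:12] = BB FF D3 43 -> value 141885371 (4 byte(s))

Answer: 3 4 1 4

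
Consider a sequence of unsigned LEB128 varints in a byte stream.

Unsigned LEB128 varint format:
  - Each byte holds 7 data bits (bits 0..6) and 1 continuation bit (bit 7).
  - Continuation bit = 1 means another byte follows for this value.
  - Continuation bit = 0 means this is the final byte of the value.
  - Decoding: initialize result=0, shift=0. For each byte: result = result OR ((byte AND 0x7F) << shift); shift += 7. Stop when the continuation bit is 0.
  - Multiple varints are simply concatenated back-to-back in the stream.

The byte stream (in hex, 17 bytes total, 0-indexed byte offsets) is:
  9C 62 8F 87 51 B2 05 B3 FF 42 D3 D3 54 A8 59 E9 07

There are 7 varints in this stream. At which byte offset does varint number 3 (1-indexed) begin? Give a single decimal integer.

  byte[0]=0x9C cont=1 payload=0x1C=28: acc |= 28<<0 -> acc=28 shift=7
  byte[1]=0x62 cont=0 payload=0x62=98: acc |= 98<<7 -> acc=12572 shift=14 [end]
Varint 1: bytes[0:2] = 9C 62 -> value 12572 (2 byte(s))
  byte[2]=0x8F cont=1 payload=0x0F=15: acc |= 15<<0 -> acc=15 shift=7
  byte[3]=0x87 cont=1 payload=0x07=7: acc |= 7<<7 -> acc=911 shift=14
  byte[4]=0x51 cont=0 payload=0x51=81: acc |= 81<<14 -> acc=1328015 shift=21 [end]
Varint 2: bytes[2:5] = 8F 87 51 -> value 1328015 (3 byte(s))
  byte[5]=0xB2 cont=1 payload=0x32=50: acc |= 50<<0 -> acc=50 shift=7
  byte[6]=0x05 cont=0 payload=0x05=5: acc |= 5<<7 -> acc=690 shift=14 [end]
Varint 3: bytes[5:7] = B2 05 -> value 690 (2 byte(s))
  byte[7]=0xB3 cont=1 payload=0x33=51: acc |= 51<<0 -> acc=51 shift=7
  byte[8]=0xFF cont=1 payload=0x7F=127: acc |= 127<<7 -> acc=16307 shift=14
  byte[9]=0x42 cont=0 payload=0x42=66: acc |= 66<<14 -> acc=1097651 shift=21 [end]
Varint 4: bytes[7:10] = B3 FF 42 -> value 1097651 (3 byte(s))
  byte[10]=0xD3 cont=1 payload=0x53=83: acc |= 83<<0 -> acc=83 shift=7
  byte[11]=0xD3 cont=1 payload=0x53=83: acc |= 83<<7 -> acc=10707 shift=14
  byte[12]=0x54 cont=0 payload=0x54=84: acc |= 84<<14 -> acc=1386963 shift=21 [end]
Varint 5: bytes[10:13] = D3 D3 54 -> value 1386963 (3 byte(s))
  byte[13]=0xA8 cont=1 payload=0x28=40: acc |= 40<<0 -> acc=40 shift=7
  byte[14]=0x59 cont=0 payload=0x59=89: acc |= 89<<7 -> acc=11432 shift=14 [end]
Varint 6: bytes[13:15] = A8 59 -> value 11432 (2 byte(s))
  byte[15]=0xE9 cont=1 payload=0x69=105: acc |= 105<<0 -> acc=105 shift=7
  byte[16]=0x07 cont=0 payload=0x07=7: acc |= 7<<7 -> acc=1001 shift=14 [end]
Varint 7: bytes[15:17] = E9 07 -> value 1001 (2 byte(s))

Answer: 5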